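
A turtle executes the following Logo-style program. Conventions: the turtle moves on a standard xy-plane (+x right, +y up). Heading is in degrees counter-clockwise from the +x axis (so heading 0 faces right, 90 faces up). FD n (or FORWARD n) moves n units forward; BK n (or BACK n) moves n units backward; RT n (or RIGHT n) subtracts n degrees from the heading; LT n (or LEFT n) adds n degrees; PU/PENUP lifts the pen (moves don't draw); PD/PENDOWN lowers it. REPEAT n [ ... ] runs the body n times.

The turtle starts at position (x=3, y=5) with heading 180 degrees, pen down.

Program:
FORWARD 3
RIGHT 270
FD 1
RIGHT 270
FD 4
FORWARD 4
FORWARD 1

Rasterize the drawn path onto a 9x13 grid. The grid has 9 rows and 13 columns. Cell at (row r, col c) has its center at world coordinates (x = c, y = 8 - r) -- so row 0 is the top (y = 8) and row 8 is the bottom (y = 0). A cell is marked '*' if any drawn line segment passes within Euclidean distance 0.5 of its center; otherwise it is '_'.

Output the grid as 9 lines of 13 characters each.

Answer: _____________
_____________
_____________
****_________
**********___
_____________
_____________
_____________
_____________

Derivation:
Segment 0: (3,5) -> (0,5)
Segment 1: (0,5) -> (0,4)
Segment 2: (0,4) -> (4,4)
Segment 3: (4,4) -> (8,4)
Segment 4: (8,4) -> (9,4)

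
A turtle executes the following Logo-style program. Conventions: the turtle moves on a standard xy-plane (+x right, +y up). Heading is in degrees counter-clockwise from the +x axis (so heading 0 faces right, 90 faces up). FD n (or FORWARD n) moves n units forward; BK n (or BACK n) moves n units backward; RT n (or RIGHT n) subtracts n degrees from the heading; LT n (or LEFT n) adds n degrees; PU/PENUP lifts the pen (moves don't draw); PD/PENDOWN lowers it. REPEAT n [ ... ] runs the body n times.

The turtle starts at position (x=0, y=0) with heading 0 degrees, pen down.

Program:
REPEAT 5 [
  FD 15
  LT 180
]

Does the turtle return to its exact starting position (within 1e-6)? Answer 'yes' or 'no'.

Executing turtle program step by step:
Start: pos=(0,0), heading=0, pen down
REPEAT 5 [
  -- iteration 1/5 --
  FD 15: (0,0) -> (15,0) [heading=0, draw]
  LT 180: heading 0 -> 180
  -- iteration 2/5 --
  FD 15: (15,0) -> (0,0) [heading=180, draw]
  LT 180: heading 180 -> 0
  -- iteration 3/5 --
  FD 15: (0,0) -> (15,0) [heading=0, draw]
  LT 180: heading 0 -> 180
  -- iteration 4/5 --
  FD 15: (15,0) -> (0,0) [heading=180, draw]
  LT 180: heading 180 -> 0
  -- iteration 5/5 --
  FD 15: (0,0) -> (15,0) [heading=0, draw]
  LT 180: heading 0 -> 180
]
Final: pos=(15,0), heading=180, 5 segment(s) drawn

Start position: (0, 0)
Final position: (15, 0)
Distance = 15; >= 1e-6 -> NOT closed

Answer: no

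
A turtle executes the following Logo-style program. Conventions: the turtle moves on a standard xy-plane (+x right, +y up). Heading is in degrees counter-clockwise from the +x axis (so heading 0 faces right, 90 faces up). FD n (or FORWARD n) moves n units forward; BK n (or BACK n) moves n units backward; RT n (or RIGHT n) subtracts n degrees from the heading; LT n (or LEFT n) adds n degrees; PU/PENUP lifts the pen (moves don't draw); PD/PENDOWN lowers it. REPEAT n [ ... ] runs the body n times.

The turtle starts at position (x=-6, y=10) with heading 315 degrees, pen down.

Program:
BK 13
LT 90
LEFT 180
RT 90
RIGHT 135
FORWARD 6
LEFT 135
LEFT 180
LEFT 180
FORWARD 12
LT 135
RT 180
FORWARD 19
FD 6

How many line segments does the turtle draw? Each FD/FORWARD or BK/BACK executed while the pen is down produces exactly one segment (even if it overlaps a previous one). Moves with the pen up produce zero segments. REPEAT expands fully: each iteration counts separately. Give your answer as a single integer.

Executing turtle program step by step:
Start: pos=(-6,10), heading=315, pen down
BK 13: (-6,10) -> (-15.192,19.192) [heading=315, draw]
LT 90: heading 315 -> 45
LT 180: heading 45 -> 225
RT 90: heading 225 -> 135
RT 135: heading 135 -> 0
FD 6: (-15.192,19.192) -> (-9.192,19.192) [heading=0, draw]
LT 135: heading 0 -> 135
LT 180: heading 135 -> 315
LT 180: heading 315 -> 135
FD 12: (-9.192,19.192) -> (-17.678,27.678) [heading=135, draw]
LT 135: heading 135 -> 270
RT 180: heading 270 -> 90
FD 19: (-17.678,27.678) -> (-17.678,46.678) [heading=90, draw]
FD 6: (-17.678,46.678) -> (-17.678,52.678) [heading=90, draw]
Final: pos=(-17.678,52.678), heading=90, 5 segment(s) drawn
Segments drawn: 5

Answer: 5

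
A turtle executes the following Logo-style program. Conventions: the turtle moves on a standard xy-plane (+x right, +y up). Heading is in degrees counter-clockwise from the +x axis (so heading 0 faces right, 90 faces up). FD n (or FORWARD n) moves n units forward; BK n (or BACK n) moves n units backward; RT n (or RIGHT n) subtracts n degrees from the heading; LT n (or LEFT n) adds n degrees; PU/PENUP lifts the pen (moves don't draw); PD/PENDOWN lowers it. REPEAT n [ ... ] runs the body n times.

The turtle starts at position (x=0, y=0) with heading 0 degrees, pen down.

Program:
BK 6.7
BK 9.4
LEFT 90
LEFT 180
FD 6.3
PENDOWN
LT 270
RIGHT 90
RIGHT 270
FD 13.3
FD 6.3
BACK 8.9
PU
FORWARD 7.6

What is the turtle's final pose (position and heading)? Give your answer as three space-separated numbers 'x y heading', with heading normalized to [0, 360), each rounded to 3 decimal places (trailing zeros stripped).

Executing turtle program step by step:
Start: pos=(0,0), heading=0, pen down
BK 6.7: (0,0) -> (-6.7,0) [heading=0, draw]
BK 9.4: (-6.7,0) -> (-16.1,0) [heading=0, draw]
LT 90: heading 0 -> 90
LT 180: heading 90 -> 270
FD 6.3: (-16.1,0) -> (-16.1,-6.3) [heading=270, draw]
PD: pen down
LT 270: heading 270 -> 180
RT 90: heading 180 -> 90
RT 270: heading 90 -> 180
FD 13.3: (-16.1,-6.3) -> (-29.4,-6.3) [heading=180, draw]
FD 6.3: (-29.4,-6.3) -> (-35.7,-6.3) [heading=180, draw]
BK 8.9: (-35.7,-6.3) -> (-26.8,-6.3) [heading=180, draw]
PU: pen up
FD 7.6: (-26.8,-6.3) -> (-34.4,-6.3) [heading=180, move]
Final: pos=(-34.4,-6.3), heading=180, 6 segment(s) drawn

Answer: -34.4 -6.3 180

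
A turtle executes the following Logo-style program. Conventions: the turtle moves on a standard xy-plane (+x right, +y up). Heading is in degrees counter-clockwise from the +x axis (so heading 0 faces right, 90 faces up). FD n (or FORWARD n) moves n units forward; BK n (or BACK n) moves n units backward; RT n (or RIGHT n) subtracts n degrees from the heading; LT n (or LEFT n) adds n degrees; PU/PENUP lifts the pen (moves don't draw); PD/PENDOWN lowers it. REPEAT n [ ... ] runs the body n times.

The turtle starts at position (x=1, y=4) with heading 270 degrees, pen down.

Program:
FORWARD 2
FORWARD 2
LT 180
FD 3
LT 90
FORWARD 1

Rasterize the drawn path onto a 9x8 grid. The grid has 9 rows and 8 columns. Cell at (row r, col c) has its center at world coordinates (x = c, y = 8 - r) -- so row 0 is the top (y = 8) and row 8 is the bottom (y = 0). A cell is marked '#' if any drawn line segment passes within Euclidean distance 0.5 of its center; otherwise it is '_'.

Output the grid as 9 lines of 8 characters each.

Segment 0: (1,4) -> (1,2)
Segment 1: (1,2) -> (1,0)
Segment 2: (1,0) -> (1,3)
Segment 3: (1,3) -> (0,3)

Answer: ________
________
________
________
_#______
##______
_#______
_#______
_#______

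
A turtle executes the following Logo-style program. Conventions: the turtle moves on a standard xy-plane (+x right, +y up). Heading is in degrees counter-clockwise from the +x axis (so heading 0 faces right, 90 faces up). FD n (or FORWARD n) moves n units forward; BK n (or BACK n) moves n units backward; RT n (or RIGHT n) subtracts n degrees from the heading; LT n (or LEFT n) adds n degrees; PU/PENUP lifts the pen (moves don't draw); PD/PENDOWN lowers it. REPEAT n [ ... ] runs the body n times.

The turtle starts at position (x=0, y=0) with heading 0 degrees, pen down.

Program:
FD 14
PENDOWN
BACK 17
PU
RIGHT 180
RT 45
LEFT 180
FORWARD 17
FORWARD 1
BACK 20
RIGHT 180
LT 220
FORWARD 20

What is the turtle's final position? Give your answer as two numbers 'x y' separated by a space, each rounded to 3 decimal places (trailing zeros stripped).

Answer: 15.51 -0.329

Derivation:
Executing turtle program step by step:
Start: pos=(0,0), heading=0, pen down
FD 14: (0,0) -> (14,0) [heading=0, draw]
PD: pen down
BK 17: (14,0) -> (-3,0) [heading=0, draw]
PU: pen up
RT 180: heading 0 -> 180
RT 45: heading 180 -> 135
LT 180: heading 135 -> 315
FD 17: (-3,0) -> (9.021,-12.021) [heading=315, move]
FD 1: (9.021,-12.021) -> (9.728,-12.728) [heading=315, move]
BK 20: (9.728,-12.728) -> (-4.414,1.414) [heading=315, move]
RT 180: heading 315 -> 135
LT 220: heading 135 -> 355
FD 20: (-4.414,1.414) -> (15.51,-0.329) [heading=355, move]
Final: pos=(15.51,-0.329), heading=355, 2 segment(s) drawn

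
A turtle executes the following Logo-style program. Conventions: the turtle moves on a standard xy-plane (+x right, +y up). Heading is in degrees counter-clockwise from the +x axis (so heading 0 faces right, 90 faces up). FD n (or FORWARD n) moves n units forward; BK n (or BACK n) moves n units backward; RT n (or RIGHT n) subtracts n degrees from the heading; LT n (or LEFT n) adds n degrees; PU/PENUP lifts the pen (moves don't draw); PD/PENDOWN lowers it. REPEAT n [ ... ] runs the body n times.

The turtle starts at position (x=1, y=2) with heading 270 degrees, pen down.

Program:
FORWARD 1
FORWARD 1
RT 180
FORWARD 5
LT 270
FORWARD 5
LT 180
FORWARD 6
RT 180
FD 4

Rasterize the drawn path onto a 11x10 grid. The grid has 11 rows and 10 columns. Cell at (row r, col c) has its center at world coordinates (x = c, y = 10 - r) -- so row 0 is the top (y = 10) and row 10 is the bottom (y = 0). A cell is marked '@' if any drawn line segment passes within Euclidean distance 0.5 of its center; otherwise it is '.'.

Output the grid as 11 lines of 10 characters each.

Segment 0: (1,2) -> (1,1)
Segment 1: (1,1) -> (1,0)
Segment 2: (1,0) -> (1,5)
Segment 3: (1,5) -> (6,5)
Segment 4: (6,5) -> (0,5)
Segment 5: (0,5) -> (4,5)

Answer: ..........
..........
..........
..........
..........
@@@@@@@...
.@........
.@........
.@........
.@........
.@........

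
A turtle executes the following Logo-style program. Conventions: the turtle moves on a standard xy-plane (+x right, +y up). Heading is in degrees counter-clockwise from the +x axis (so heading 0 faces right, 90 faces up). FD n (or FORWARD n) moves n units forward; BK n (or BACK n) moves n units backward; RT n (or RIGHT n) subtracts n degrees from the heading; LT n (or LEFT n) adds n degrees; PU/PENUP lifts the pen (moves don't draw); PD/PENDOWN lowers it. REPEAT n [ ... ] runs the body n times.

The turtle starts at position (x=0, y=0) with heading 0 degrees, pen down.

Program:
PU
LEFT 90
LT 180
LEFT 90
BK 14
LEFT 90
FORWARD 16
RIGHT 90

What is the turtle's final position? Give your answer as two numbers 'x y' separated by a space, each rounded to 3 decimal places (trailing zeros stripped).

Answer: -14 16

Derivation:
Executing turtle program step by step:
Start: pos=(0,0), heading=0, pen down
PU: pen up
LT 90: heading 0 -> 90
LT 180: heading 90 -> 270
LT 90: heading 270 -> 0
BK 14: (0,0) -> (-14,0) [heading=0, move]
LT 90: heading 0 -> 90
FD 16: (-14,0) -> (-14,16) [heading=90, move]
RT 90: heading 90 -> 0
Final: pos=(-14,16), heading=0, 0 segment(s) drawn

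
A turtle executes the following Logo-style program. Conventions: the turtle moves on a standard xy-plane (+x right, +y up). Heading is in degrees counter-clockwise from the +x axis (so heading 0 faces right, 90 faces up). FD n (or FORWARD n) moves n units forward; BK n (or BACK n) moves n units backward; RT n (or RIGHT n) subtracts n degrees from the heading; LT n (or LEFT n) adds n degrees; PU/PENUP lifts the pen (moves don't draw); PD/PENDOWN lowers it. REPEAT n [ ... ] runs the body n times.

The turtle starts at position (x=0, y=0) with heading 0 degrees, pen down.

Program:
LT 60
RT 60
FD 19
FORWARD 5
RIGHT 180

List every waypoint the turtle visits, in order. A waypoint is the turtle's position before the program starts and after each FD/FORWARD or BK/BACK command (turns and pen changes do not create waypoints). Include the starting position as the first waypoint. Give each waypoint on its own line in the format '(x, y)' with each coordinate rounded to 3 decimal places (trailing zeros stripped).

Answer: (0, 0)
(19, 0)
(24, 0)

Derivation:
Executing turtle program step by step:
Start: pos=(0,0), heading=0, pen down
LT 60: heading 0 -> 60
RT 60: heading 60 -> 0
FD 19: (0,0) -> (19,0) [heading=0, draw]
FD 5: (19,0) -> (24,0) [heading=0, draw]
RT 180: heading 0 -> 180
Final: pos=(24,0), heading=180, 2 segment(s) drawn
Waypoints (3 total):
(0, 0)
(19, 0)
(24, 0)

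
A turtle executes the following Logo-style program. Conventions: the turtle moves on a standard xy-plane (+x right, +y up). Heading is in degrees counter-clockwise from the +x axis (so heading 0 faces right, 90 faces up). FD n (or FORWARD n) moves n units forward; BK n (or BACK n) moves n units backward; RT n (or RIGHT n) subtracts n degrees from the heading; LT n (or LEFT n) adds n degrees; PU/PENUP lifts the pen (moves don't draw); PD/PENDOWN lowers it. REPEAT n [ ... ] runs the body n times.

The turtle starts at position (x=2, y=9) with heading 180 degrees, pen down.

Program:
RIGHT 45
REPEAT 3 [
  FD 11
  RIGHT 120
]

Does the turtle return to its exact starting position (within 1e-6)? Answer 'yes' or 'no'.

Answer: yes

Derivation:
Executing turtle program step by step:
Start: pos=(2,9), heading=180, pen down
RT 45: heading 180 -> 135
REPEAT 3 [
  -- iteration 1/3 --
  FD 11: (2,9) -> (-5.778,16.778) [heading=135, draw]
  RT 120: heading 135 -> 15
  -- iteration 2/3 --
  FD 11: (-5.778,16.778) -> (4.847,19.625) [heading=15, draw]
  RT 120: heading 15 -> 255
  -- iteration 3/3 --
  FD 11: (4.847,19.625) -> (2,9) [heading=255, draw]
  RT 120: heading 255 -> 135
]
Final: pos=(2,9), heading=135, 3 segment(s) drawn

Start position: (2, 9)
Final position: (2, 9)
Distance = 0; < 1e-6 -> CLOSED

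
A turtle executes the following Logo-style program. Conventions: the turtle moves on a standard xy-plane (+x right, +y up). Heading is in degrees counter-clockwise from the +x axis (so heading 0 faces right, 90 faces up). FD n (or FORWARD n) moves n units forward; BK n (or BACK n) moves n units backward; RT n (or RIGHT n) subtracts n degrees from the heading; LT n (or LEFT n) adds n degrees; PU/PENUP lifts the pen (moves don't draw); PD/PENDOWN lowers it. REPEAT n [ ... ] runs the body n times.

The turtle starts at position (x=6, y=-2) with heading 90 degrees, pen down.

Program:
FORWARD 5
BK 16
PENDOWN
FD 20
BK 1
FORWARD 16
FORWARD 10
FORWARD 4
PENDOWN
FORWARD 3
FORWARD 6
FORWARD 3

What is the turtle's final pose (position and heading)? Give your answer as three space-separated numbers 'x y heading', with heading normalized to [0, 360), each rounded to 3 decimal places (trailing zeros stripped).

Answer: 6 48 90

Derivation:
Executing turtle program step by step:
Start: pos=(6,-2), heading=90, pen down
FD 5: (6,-2) -> (6,3) [heading=90, draw]
BK 16: (6,3) -> (6,-13) [heading=90, draw]
PD: pen down
FD 20: (6,-13) -> (6,7) [heading=90, draw]
BK 1: (6,7) -> (6,6) [heading=90, draw]
FD 16: (6,6) -> (6,22) [heading=90, draw]
FD 10: (6,22) -> (6,32) [heading=90, draw]
FD 4: (6,32) -> (6,36) [heading=90, draw]
PD: pen down
FD 3: (6,36) -> (6,39) [heading=90, draw]
FD 6: (6,39) -> (6,45) [heading=90, draw]
FD 3: (6,45) -> (6,48) [heading=90, draw]
Final: pos=(6,48), heading=90, 10 segment(s) drawn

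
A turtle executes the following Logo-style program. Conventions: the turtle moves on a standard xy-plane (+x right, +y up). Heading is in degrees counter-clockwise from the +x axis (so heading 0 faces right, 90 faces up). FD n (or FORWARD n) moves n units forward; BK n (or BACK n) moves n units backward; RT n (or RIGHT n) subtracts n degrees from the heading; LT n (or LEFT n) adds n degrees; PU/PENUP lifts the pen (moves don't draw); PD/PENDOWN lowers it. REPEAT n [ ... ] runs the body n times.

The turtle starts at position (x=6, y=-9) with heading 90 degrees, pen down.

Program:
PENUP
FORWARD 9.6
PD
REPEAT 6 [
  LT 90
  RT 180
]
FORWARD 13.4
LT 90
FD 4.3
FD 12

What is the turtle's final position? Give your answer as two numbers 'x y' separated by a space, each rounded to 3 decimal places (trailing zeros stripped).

Answer: 22.3 -12.8

Derivation:
Executing turtle program step by step:
Start: pos=(6,-9), heading=90, pen down
PU: pen up
FD 9.6: (6,-9) -> (6,0.6) [heading=90, move]
PD: pen down
REPEAT 6 [
  -- iteration 1/6 --
  LT 90: heading 90 -> 180
  RT 180: heading 180 -> 0
  -- iteration 2/6 --
  LT 90: heading 0 -> 90
  RT 180: heading 90 -> 270
  -- iteration 3/6 --
  LT 90: heading 270 -> 0
  RT 180: heading 0 -> 180
  -- iteration 4/6 --
  LT 90: heading 180 -> 270
  RT 180: heading 270 -> 90
  -- iteration 5/6 --
  LT 90: heading 90 -> 180
  RT 180: heading 180 -> 0
  -- iteration 6/6 --
  LT 90: heading 0 -> 90
  RT 180: heading 90 -> 270
]
FD 13.4: (6,0.6) -> (6,-12.8) [heading=270, draw]
LT 90: heading 270 -> 0
FD 4.3: (6,-12.8) -> (10.3,-12.8) [heading=0, draw]
FD 12: (10.3,-12.8) -> (22.3,-12.8) [heading=0, draw]
Final: pos=(22.3,-12.8), heading=0, 3 segment(s) drawn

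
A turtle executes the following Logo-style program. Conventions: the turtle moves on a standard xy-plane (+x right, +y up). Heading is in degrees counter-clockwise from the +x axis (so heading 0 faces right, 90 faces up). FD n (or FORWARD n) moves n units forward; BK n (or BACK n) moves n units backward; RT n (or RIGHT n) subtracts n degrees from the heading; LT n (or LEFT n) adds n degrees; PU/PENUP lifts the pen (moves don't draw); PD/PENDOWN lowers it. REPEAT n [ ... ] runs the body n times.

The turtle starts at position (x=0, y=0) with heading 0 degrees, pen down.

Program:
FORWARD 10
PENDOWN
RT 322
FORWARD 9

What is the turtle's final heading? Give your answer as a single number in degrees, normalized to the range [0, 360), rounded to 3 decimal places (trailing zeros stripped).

Answer: 38

Derivation:
Executing turtle program step by step:
Start: pos=(0,0), heading=0, pen down
FD 10: (0,0) -> (10,0) [heading=0, draw]
PD: pen down
RT 322: heading 0 -> 38
FD 9: (10,0) -> (17.092,5.541) [heading=38, draw]
Final: pos=(17.092,5.541), heading=38, 2 segment(s) drawn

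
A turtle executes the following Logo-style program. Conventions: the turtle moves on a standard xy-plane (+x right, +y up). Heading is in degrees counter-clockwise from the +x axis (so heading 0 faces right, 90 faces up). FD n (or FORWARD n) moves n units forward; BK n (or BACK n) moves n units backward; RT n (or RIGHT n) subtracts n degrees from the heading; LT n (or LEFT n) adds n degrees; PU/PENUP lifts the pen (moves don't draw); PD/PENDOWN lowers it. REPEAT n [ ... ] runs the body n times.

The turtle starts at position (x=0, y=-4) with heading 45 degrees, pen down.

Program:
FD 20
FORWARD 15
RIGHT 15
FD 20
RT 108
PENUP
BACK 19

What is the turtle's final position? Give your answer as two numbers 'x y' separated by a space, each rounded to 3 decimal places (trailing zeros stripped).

Answer: 38.119 49.334

Derivation:
Executing turtle program step by step:
Start: pos=(0,-4), heading=45, pen down
FD 20: (0,-4) -> (14.142,10.142) [heading=45, draw]
FD 15: (14.142,10.142) -> (24.749,20.749) [heading=45, draw]
RT 15: heading 45 -> 30
FD 20: (24.749,20.749) -> (42.069,30.749) [heading=30, draw]
RT 108: heading 30 -> 282
PU: pen up
BK 19: (42.069,30.749) -> (38.119,49.334) [heading=282, move]
Final: pos=(38.119,49.334), heading=282, 3 segment(s) drawn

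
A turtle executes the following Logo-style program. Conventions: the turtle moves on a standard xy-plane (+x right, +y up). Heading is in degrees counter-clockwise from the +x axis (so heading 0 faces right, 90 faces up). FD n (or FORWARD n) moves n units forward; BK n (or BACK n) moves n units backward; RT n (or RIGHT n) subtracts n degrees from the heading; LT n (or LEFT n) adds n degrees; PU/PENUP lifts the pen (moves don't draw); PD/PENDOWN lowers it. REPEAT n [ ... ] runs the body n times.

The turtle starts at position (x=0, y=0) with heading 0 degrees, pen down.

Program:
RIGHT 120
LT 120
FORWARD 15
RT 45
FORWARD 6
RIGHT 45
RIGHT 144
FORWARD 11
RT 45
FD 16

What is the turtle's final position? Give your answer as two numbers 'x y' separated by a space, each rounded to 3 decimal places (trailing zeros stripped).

Answer: 15.28 20.46

Derivation:
Executing turtle program step by step:
Start: pos=(0,0), heading=0, pen down
RT 120: heading 0 -> 240
LT 120: heading 240 -> 0
FD 15: (0,0) -> (15,0) [heading=0, draw]
RT 45: heading 0 -> 315
FD 6: (15,0) -> (19.243,-4.243) [heading=315, draw]
RT 45: heading 315 -> 270
RT 144: heading 270 -> 126
FD 11: (19.243,-4.243) -> (12.777,4.657) [heading=126, draw]
RT 45: heading 126 -> 81
FD 16: (12.777,4.657) -> (15.28,20.46) [heading=81, draw]
Final: pos=(15.28,20.46), heading=81, 4 segment(s) drawn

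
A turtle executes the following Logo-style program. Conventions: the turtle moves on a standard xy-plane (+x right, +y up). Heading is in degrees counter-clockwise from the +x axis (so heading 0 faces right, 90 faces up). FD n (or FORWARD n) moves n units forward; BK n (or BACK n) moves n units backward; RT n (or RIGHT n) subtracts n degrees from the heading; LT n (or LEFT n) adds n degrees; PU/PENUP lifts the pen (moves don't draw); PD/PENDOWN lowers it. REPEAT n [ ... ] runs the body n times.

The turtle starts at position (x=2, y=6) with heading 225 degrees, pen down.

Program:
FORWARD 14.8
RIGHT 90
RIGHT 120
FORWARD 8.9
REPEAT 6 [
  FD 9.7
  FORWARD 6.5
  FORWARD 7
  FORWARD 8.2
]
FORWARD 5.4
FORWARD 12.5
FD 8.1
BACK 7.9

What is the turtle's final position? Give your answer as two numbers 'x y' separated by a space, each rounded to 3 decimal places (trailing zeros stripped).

Executing turtle program step by step:
Start: pos=(2,6), heading=225, pen down
FD 14.8: (2,6) -> (-8.465,-4.465) [heading=225, draw]
RT 90: heading 225 -> 135
RT 120: heading 135 -> 15
FD 8.9: (-8.465,-4.465) -> (0.132,-2.162) [heading=15, draw]
REPEAT 6 [
  -- iteration 1/6 --
  FD 9.7: (0.132,-2.162) -> (9.501,0.349) [heading=15, draw]
  FD 6.5: (9.501,0.349) -> (15.78,2.031) [heading=15, draw]
  FD 7: (15.78,2.031) -> (22.541,3.843) [heading=15, draw]
  FD 8.2: (22.541,3.843) -> (30.462,5.965) [heading=15, draw]
  -- iteration 2/6 --
  FD 9.7: (30.462,5.965) -> (39.831,8.476) [heading=15, draw]
  FD 6.5: (39.831,8.476) -> (46.11,10.158) [heading=15, draw]
  FD 7: (46.11,10.158) -> (52.871,11.97) [heading=15, draw]
  FD 8.2: (52.871,11.97) -> (60.792,14.092) [heading=15, draw]
  -- iteration 3/6 --
  FD 9.7: (60.792,14.092) -> (70.161,16.603) [heading=15, draw]
  FD 6.5: (70.161,16.603) -> (76.44,18.285) [heading=15, draw]
  FD 7: (76.44,18.285) -> (83.201,20.097) [heading=15, draw]
  FD 8.2: (83.201,20.097) -> (91.122,22.219) [heading=15, draw]
  -- iteration 4/6 --
  FD 9.7: (91.122,22.219) -> (100.491,24.73) [heading=15, draw]
  FD 6.5: (100.491,24.73) -> (106.77,26.412) [heading=15, draw]
  FD 7: (106.77,26.412) -> (113.531,28.224) [heading=15, draw]
  FD 8.2: (113.531,28.224) -> (121.452,30.346) [heading=15, draw]
  -- iteration 5/6 --
  FD 9.7: (121.452,30.346) -> (130.821,32.857) [heading=15, draw]
  FD 6.5: (130.821,32.857) -> (137.1,34.539) [heading=15, draw]
  FD 7: (137.1,34.539) -> (143.861,36.351) [heading=15, draw]
  FD 8.2: (143.861,36.351) -> (151.782,38.473) [heading=15, draw]
  -- iteration 6/6 --
  FD 9.7: (151.782,38.473) -> (161.151,40.983) [heading=15, draw]
  FD 6.5: (161.151,40.983) -> (167.43,42.666) [heading=15, draw]
  FD 7: (167.43,42.666) -> (174.191,44.478) [heading=15, draw]
  FD 8.2: (174.191,44.478) -> (182.112,46.6) [heading=15, draw]
]
FD 5.4: (182.112,46.6) -> (187.328,47.997) [heading=15, draw]
FD 12.5: (187.328,47.997) -> (199.402,51.233) [heading=15, draw]
FD 8.1: (199.402,51.233) -> (207.226,53.329) [heading=15, draw]
BK 7.9: (207.226,53.329) -> (199.595,51.284) [heading=15, draw]
Final: pos=(199.595,51.284), heading=15, 30 segment(s) drawn

Answer: 199.595 51.284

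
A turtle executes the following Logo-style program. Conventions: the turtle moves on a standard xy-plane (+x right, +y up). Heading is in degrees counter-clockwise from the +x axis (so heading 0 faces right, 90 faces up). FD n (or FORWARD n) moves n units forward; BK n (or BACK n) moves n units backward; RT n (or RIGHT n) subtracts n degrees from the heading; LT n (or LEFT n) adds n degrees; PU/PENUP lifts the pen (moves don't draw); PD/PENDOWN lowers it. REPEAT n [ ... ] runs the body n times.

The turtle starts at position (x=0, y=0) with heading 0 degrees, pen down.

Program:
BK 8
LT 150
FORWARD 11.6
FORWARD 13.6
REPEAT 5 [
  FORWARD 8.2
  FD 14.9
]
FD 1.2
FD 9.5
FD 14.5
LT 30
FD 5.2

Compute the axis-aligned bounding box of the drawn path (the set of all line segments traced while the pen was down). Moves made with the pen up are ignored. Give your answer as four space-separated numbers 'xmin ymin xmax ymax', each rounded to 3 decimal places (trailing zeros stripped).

Executing turtle program step by step:
Start: pos=(0,0), heading=0, pen down
BK 8: (0,0) -> (-8,0) [heading=0, draw]
LT 150: heading 0 -> 150
FD 11.6: (-8,0) -> (-18.046,5.8) [heading=150, draw]
FD 13.6: (-18.046,5.8) -> (-29.824,12.6) [heading=150, draw]
REPEAT 5 [
  -- iteration 1/5 --
  FD 8.2: (-29.824,12.6) -> (-36.925,16.7) [heading=150, draw]
  FD 14.9: (-36.925,16.7) -> (-49.829,24.15) [heading=150, draw]
  -- iteration 2/5 --
  FD 8.2: (-49.829,24.15) -> (-56.93,28.25) [heading=150, draw]
  FD 14.9: (-56.93,28.25) -> (-69.834,35.7) [heading=150, draw]
  -- iteration 3/5 --
  FD 8.2: (-69.834,35.7) -> (-76.936,39.8) [heading=150, draw]
  FD 14.9: (-76.936,39.8) -> (-89.839,47.25) [heading=150, draw]
  -- iteration 4/5 --
  FD 8.2: (-89.839,47.25) -> (-96.941,51.35) [heading=150, draw]
  FD 14.9: (-96.941,51.35) -> (-109.845,58.8) [heading=150, draw]
  -- iteration 5/5 --
  FD 8.2: (-109.845,58.8) -> (-116.946,62.9) [heading=150, draw]
  FD 14.9: (-116.946,62.9) -> (-129.85,70.35) [heading=150, draw]
]
FD 1.2: (-129.85,70.35) -> (-130.889,70.95) [heading=150, draw]
FD 9.5: (-130.889,70.95) -> (-139.116,75.7) [heading=150, draw]
FD 14.5: (-139.116,75.7) -> (-151.674,82.95) [heading=150, draw]
LT 30: heading 150 -> 180
FD 5.2: (-151.674,82.95) -> (-156.874,82.95) [heading=180, draw]
Final: pos=(-156.874,82.95), heading=180, 17 segment(s) drawn

Segment endpoints: x in {-156.874, -151.674, -139.116, -130.889, -129.85, -116.946, -109.845, -96.941, -89.839, -76.936, -69.834, -56.93, -49.829, -36.925, -29.824, -18.046, -8, 0}, y in {0, 5.8, 12.6, 16.7, 24.15, 28.25, 35.7, 39.8, 47.25, 51.35, 58.8, 62.9, 70.35, 70.95, 75.7, 82.95}
xmin=-156.874, ymin=0, xmax=0, ymax=82.95

Answer: -156.874 0 0 82.95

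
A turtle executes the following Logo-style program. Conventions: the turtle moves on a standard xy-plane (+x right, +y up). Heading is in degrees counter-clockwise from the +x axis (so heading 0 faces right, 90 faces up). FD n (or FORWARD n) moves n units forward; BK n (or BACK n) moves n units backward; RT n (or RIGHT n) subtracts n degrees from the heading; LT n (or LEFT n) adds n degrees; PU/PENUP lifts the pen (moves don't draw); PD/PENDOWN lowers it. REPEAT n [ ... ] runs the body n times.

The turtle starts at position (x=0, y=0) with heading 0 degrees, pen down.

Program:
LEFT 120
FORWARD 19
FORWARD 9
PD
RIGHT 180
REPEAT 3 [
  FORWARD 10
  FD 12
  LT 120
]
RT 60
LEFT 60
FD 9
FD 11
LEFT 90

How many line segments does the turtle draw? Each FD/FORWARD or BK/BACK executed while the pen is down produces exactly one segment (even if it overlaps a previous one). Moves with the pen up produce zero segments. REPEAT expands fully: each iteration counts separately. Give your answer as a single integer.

Executing turtle program step by step:
Start: pos=(0,0), heading=0, pen down
LT 120: heading 0 -> 120
FD 19: (0,0) -> (-9.5,16.454) [heading=120, draw]
FD 9: (-9.5,16.454) -> (-14,24.249) [heading=120, draw]
PD: pen down
RT 180: heading 120 -> 300
REPEAT 3 [
  -- iteration 1/3 --
  FD 10: (-14,24.249) -> (-9,15.588) [heading=300, draw]
  FD 12: (-9,15.588) -> (-3,5.196) [heading=300, draw]
  LT 120: heading 300 -> 60
  -- iteration 2/3 --
  FD 10: (-3,5.196) -> (2,13.856) [heading=60, draw]
  FD 12: (2,13.856) -> (8,24.249) [heading=60, draw]
  LT 120: heading 60 -> 180
  -- iteration 3/3 --
  FD 10: (8,24.249) -> (-2,24.249) [heading=180, draw]
  FD 12: (-2,24.249) -> (-14,24.249) [heading=180, draw]
  LT 120: heading 180 -> 300
]
RT 60: heading 300 -> 240
LT 60: heading 240 -> 300
FD 9: (-14,24.249) -> (-9.5,16.454) [heading=300, draw]
FD 11: (-9.5,16.454) -> (-4,6.928) [heading=300, draw]
LT 90: heading 300 -> 30
Final: pos=(-4,6.928), heading=30, 10 segment(s) drawn
Segments drawn: 10

Answer: 10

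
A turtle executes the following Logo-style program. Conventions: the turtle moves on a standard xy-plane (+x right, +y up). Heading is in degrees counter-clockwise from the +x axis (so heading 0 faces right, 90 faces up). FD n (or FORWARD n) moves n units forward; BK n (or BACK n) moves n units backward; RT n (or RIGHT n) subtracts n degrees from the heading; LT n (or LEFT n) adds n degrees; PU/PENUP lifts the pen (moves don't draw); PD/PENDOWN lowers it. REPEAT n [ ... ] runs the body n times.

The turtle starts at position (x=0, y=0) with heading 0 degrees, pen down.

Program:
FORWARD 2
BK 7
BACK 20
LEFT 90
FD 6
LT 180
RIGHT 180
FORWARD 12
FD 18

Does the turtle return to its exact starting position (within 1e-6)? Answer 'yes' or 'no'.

Executing turtle program step by step:
Start: pos=(0,0), heading=0, pen down
FD 2: (0,0) -> (2,0) [heading=0, draw]
BK 7: (2,0) -> (-5,0) [heading=0, draw]
BK 20: (-5,0) -> (-25,0) [heading=0, draw]
LT 90: heading 0 -> 90
FD 6: (-25,0) -> (-25,6) [heading=90, draw]
LT 180: heading 90 -> 270
RT 180: heading 270 -> 90
FD 12: (-25,6) -> (-25,18) [heading=90, draw]
FD 18: (-25,18) -> (-25,36) [heading=90, draw]
Final: pos=(-25,36), heading=90, 6 segment(s) drawn

Start position: (0, 0)
Final position: (-25, 36)
Distance = 43.829; >= 1e-6 -> NOT closed

Answer: no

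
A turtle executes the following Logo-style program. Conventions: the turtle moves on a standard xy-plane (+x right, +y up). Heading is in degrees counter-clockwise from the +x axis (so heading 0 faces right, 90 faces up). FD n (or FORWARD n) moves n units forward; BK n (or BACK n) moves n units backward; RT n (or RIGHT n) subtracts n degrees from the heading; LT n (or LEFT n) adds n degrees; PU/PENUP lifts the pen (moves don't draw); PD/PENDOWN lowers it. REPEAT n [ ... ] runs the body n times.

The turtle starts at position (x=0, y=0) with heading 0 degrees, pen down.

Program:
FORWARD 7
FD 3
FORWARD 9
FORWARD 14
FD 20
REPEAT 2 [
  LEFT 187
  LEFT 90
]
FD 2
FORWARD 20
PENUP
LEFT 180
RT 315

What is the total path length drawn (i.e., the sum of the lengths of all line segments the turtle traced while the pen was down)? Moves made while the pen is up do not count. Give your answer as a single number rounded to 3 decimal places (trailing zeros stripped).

Executing turtle program step by step:
Start: pos=(0,0), heading=0, pen down
FD 7: (0,0) -> (7,0) [heading=0, draw]
FD 3: (7,0) -> (10,0) [heading=0, draw]
FD 9: (10,0) -> (19,0) [heading=0, draw]
FD 14: (19,0) -> (33,0) [heading=0, draw]
FD 20: (33,0) -> (53,0) [heading=0, draw]
REPEAT 2 [
  -- iteration 1/2 --
  LT 187: heading 0 -> 187
  LT 90: heading 187 -> 277
  -- iteration 2/2 --
  LT 187: heading 277 -> 104
  LT 90: heading 104 -> 194
]
FD 2: (53,0) -> (51.059,-0.484) [heading=194, draw]
FD 20: (51.059,-0.484) -> (31.653,-5.322) [heading=194, draw]
PU: pen up
LT 180: heading 194 -> 14
RT 315: heading 14 -> 59
Final: pos=(31.653,-5.322), heading=59, 7 segment(s) drawn

Segment lengths:
  seg 1: (0,0) -> (7,0), length = 7
  seg 2: (7,0) -> (10,0), length = 3
  seg 3: (10,0) -> (19,0), length = 9
  seg 4: (19,0) -> (33,0), length = 14
  seg 5: (33,0) -> (53,0), length = 20
  seg 6: (53,0) -> (51.059,-0.484), length = 2
  seg 7: (51.059,-0.484) -> (31.653,-5.322), length = 20
Total = 75

Answer: 75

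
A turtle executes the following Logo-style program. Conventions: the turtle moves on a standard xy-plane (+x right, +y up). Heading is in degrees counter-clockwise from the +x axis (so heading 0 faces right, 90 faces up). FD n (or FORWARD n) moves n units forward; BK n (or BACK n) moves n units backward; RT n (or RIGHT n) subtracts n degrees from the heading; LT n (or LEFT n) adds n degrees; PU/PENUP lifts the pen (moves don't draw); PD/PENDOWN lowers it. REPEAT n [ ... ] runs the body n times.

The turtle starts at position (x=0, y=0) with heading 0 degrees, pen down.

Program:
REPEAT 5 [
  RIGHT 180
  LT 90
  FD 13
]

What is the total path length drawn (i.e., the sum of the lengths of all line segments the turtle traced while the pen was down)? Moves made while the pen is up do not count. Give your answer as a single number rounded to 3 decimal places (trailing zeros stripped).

Executing turtle program step by step:
Start: pos=(0,0), heading=0, pen down
REPEAT 5 [
  -- iteration 1/5 --
  RT 180: heading 0 -> 180
  LT 90: heading 180 -> 270
  FD 13: (0,0) -> (0,-13) [heading=270, draw]
  -- iteration 2/5 --
  RT 180: heading 270 -> 90
  LT 90: heading 90 -> 180
  FD 13: (0,-13) -> (-13,-13) [heading=180, draw]
  -- iteration 3/5 --
  RT 180: heading 180 -> 0
  LT 90: heading 0 -> 90
  FD 13: (-13,-13) -> (-13,0) [heading=90, draw]
  -- iteration 4/5 --
  RT 180: heading 90 -> 270
  LT 90: heading 270 -> 0
  FD 13: (-13,0) -> (0,0) [heading=0, draw]
  -- iteration 5/5 --
  RT 180: heading 0 -> 180
  LT 90: heading 180 -> 270
  FD 13: (0,0) -> (0,-13) [heading=270, draw]
]
Final: pos=(0,-13), heading=270, 5 segment(s) drawn

Segment lengths:
  seg 1: (0,0) -> (0,-13), length = 13
  seg 2: (0,-13) -> (-13,-13), length = 13
  seg 3: (-13,-13) -> (-13,0), length = 13
  seg 4: (-13,0) -> (0,0), length = 13
  seg 5: (0,0) -> (0,-13), length = 13
Total = 65

Answer: 65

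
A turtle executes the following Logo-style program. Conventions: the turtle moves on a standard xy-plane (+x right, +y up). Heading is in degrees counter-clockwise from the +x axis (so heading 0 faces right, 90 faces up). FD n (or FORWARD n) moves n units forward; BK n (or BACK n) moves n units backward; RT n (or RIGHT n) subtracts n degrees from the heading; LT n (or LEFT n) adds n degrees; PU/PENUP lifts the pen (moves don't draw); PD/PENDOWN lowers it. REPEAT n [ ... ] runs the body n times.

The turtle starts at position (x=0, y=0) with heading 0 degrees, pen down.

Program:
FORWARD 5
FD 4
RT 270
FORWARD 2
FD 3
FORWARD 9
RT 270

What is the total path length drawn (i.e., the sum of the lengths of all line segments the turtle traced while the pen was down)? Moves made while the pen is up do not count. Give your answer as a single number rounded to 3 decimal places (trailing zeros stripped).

Answer: 23

Derivation:
Executing turtle program step by step:
Start: pos=(0,0), heading=0, pen down
FD 5: (0,0) -> (5,0) [heading=0, draw]
FD 4: (5,0) -> (9,0) [heading=0, draw]
RT 270: heading 0 -> 90
FD 2: (9,0) -> (9,2) [heading=90, draw]
FD 3: (9,2) -> (9,5) [heading=90, draw]
FD 9: (9,5) -> (9,14) [heading=90, draw]
RT 270: heading 90 -> 180
Final: pos=(9,14), heading=180, 5 segment(s) drawn

Segment lengths:
  seg 1: (0,0) -> (5,0), length = 5
  seg 2: (5,0) -> (9,0), length = 4
  seg 3: (9,0) -> (9,2), length = 2
  seg 4: (9,2) -> (9,5), length = 3
  seg 5: (9,5) -> (9,14), length = 9
Total = 23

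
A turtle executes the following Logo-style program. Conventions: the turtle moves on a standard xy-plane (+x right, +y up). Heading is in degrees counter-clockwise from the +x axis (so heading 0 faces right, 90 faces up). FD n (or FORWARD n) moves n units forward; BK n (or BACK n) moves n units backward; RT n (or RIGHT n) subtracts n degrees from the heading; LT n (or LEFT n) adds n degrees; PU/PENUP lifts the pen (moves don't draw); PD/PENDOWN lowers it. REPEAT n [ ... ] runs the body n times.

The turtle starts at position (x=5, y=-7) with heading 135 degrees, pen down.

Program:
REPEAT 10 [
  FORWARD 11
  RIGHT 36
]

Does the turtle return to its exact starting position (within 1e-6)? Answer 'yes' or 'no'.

Executing turtle program step by step:
Start: pos=(5,-7), heading=135, pen down
REPEAT 10 [
  -- iteration 1/10 --
  FD 11: (5,-7) -> (-2.778,0.778) [heading=135, draw]
  RT 36: heading 135 -> 99
  -- iteration 2/10 --
  FD 11: (-2.778,0.778) -> (-4.499,11.643) [heading=99, draw]
  RT 36: heading 99 -> 63
  -- iteration 3/10 --
  FD 11: (-4.499,11.643) -> (0.495,21.444) [heading=63, draw]
  RT 36: heading 63 -> 27
  -- iteration 4/10 --
  FD 11: (0.495,21.444) -> (10.296,26.438) [heading=27, draw]
  RT 36: heading 27 -> 351
  -- iteration 5/10 --
  FD 11: (10.296,26.438) -> (21.161,24.717) [heading=351, draw]
  RT 36: heading 351 -> 315
  -- iteration 6/10 --
  FD 11: (21.161,24.717) -> (28.939,16.939) [heading=315, draw]
  RT 36: heading 315 -> 279
  -- iteration 7/10 --
  FD 11: (28.939,16.939) -> (30.66,6.074) [heading=279, draw]
  RT 36: heading 279 -> 243
  -- iteration 8/10 --
  FD 11: (30.66,6.074) -> (25.666,-3.727) [heading=243, draw]
  RT 36: heading 243 -> 207
  -- iteration 9/10 --
  FD 11: (25.666,-3.727) -> (15.865,-8.721) [heading=207, draw]
  RT 36: heading 207 -> 171
  -- iteration 10/10 --
  FD 11: (15.865,-8.721) -> (5,-7) [heading=171, draw]
  RT 36: heading 171 -> 135
]
Final: pos=(5,-7), heading=135, 10 segment(s) drawn

Start position: (5, -7)
Final position: (5, -7)
Distance = 0; < 1e-6 -> CLOSED

Answer: yes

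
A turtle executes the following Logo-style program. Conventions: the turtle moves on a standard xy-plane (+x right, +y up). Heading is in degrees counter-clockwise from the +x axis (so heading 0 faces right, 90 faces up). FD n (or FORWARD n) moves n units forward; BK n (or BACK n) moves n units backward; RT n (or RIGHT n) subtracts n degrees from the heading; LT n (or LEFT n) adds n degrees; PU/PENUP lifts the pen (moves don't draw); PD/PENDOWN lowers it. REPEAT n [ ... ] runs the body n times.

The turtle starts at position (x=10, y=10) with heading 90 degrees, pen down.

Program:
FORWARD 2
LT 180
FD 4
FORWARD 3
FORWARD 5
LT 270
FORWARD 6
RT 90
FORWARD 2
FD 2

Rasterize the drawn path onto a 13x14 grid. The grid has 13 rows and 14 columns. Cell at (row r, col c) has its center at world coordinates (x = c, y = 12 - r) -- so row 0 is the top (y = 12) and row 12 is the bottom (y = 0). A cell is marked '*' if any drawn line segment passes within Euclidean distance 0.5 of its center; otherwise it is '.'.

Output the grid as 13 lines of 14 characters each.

Answer: ..........*...
..........*...
..........*...
..........*...
..........*...
..........*...
..........*...
..........*...
....*.....*...
....*.....*...
....*.....*...
....*.....*...
....*******...

Derivation:
Segment 0: (10,10) -> (10,12)
Segment 1: (10,12) -> (10,8)
Segment 2: (10,8) -> (10,5)
Segment 3: (10,5) -> (10,0)
Segment 4: (10,0) -> (4,0)
Segment 5: (4,0) -> (4,2)
Segment 6: (4,2) -> (4,4)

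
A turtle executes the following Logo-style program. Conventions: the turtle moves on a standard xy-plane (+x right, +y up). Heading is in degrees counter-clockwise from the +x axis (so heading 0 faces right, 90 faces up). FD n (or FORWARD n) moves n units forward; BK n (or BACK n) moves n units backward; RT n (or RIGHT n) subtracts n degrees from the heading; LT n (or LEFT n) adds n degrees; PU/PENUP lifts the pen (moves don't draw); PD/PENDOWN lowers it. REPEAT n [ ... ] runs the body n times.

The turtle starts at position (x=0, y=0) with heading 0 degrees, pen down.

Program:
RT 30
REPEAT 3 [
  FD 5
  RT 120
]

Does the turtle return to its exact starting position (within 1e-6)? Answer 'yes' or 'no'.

Executing turtle program step by step:
Start: pos=(0,0), heading=0, pen down
RT 30: heading 0 -> 330
REPEAT 3 [
  -- iteration 1/3 --
  FD 5: (0,0) -> (4.33,-2.5) [heading=330, draw]
  RT 120: heading 330 -> 210
  -- iteration 2/3 --
  FD 5: (4.33,-2.5) -> (0,-5) [heading=210, draw]
  RT 120: heading 210 -> 90
  -- iteration 3/3 --
  FD 5: (0,-5) -> (0,0) [heading=90, draw]
  RT 120: heading 90 -> 330
]
Final: pos=(0,0), heading=330, 3 segment(s) drawn

Start position: (0, 0)
Final position: (0, 0)
Distance = 0; < 1e-6 -> CLOSED

Answer: yes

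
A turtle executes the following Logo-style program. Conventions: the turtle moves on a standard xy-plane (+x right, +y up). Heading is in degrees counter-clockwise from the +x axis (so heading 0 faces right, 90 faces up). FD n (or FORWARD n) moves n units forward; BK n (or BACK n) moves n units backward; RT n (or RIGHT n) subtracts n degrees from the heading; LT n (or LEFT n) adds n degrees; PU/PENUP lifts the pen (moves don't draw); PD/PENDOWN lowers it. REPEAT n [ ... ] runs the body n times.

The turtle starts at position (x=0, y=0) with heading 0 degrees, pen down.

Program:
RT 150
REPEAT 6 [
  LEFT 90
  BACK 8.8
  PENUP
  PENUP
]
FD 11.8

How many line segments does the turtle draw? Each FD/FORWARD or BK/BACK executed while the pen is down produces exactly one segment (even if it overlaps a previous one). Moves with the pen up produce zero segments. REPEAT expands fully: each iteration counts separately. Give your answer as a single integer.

Executing turtle program step by step:
Start: pos=(0,0), heading=0, pen down
RT 150: heading 0 -> 210
REPEAT 6 [
  -- iteration 1/6 --
  LT 90: heading 210 -> 300
  BK 8.8: (0,0) -> (-4.4,7.621) [heading=300, draw]
  PU: pen up
  PU: pen up
  -- iteration 2/6 --
  LT 90: heading 300 -> 30
  BK 8.8: (-4.4,7.621) -> (-12.021,3.221) [heading=30, move]
  PU: pen up
  PU: pen up
  -- iteration 3/6 --
  LT 90: heading 30 -> 120
  BK 8.8: (-12.021,3.221) -> (-7.621,-4.4) [heading=120, move]
  PU: pen up
  PU: pen up
  -- iteration 4/6 --
  LT 90: heading 120 -> 210
  BK 8.8: (-7.621,-4.4) -> (0,0) [heading=210, move]
  PU: pen up
  PU: pen up
  -- iteration 5/6 --
  LT 90: heading 210 -> 300
  BK 8.8: (0,0) -> (-4.4,7.621) [heading=300, move]
  PU: pen up
  PU: pen up
  -- iteration 6/6 --
  LT 90: heading 300 -> 30
  BK 8.8: (-4.4,7.621) -> (-12.021,3.221) [heading=30, move]
  PU: pen up
  PU: pen up
]
FD 11.8: (-12.021,3.221) -> (-1.802,9.121) [heading=30, move]
Final: pos=(-1.802,9.121), heading=30, 1 segment(s) drawn
Segments drawn: 1

Answer: 1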